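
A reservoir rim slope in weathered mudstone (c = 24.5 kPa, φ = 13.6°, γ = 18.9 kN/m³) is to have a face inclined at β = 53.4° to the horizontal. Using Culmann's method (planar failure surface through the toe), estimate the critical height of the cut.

H_c = 17.46 m

Culmann's analysis gives the critical failure plane at α_cr = (β + φ)/2 = (53.4 + 13.6)/2 = 33.5°, and the critical height
H_c = (4c/γ) · sinβ cosφ / [1 − cos(β − φ)]
    = (4·24.5/18.9) · sin53.4°·cos13.6° / [1 − cos(39.8°)]
    = 5.185 · 0.8028·0.9720 / [1 − 0.7683]
    = 5.185 · 0.7803 / 0.2317
    = 17.46 m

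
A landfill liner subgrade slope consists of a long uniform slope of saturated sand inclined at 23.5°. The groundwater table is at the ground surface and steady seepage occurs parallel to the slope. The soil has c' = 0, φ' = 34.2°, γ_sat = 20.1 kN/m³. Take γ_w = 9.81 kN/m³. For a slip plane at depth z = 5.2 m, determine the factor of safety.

With seepage parallel to the slope and the water table at the surface, the effective normal stress on the slip plane uses the buoyant unit weight γ' = γ_sat − γ_w while the driving shear stress uses γ_sat:
FS = [c' + γ' z cos²β tanφ'] / [γ_sat z sinβ cosβ]
(For c' = 0 this reduces to FS = (γ'/γ_sat)·tanφ'/tanβ.)
γ' = 20.1 − 9.81 = 10.29 kN/m³
Numerator = 0.0 + 10.29·5.2·cos²23.5°·tan34.2° = 0.0 + 10.29·5.2·0.8410·0.6796 = 30.582 kPa
Denominator = 20.1·5.2·sin23.5°·cos23.5° = 20.1·5.2·0.3987·0.9171 = 38.221 kPa
FS = 30.582 / 38.221 = 0.800

FS = 0.80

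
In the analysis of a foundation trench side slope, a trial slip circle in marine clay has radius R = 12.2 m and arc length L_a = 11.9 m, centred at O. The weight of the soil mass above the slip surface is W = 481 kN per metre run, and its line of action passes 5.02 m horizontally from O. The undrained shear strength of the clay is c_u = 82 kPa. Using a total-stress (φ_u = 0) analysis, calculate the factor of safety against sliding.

Taking moments about the centre O, the resisting moment is provided by the undrained shear strength acting along the arc:
M_R = c_u·L_a·R = 82·11.90·12.2 = 11904.8 kN·m/m
M_D = W·d = 481·5.02 = 2414.6 kN·m/m
FS = M_R / M_D = 11904.8 / 2414.6 = 4.930

FS = 4.93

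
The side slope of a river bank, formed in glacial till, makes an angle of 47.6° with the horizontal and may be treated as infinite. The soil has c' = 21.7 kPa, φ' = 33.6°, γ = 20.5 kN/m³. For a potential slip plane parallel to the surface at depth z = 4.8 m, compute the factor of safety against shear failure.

FS = 1.05

For an infinite slope with a slip plane parallel to the surface (no pore pressure): FS = [c' + γz cos²β tanφ'] / [γz sinβ cosβ].
γz = 20.5·4.8 = 98.40 kN/m²
Numerator = 21.7 + 98.40·cos²47.6°·tan33.6° = 21.7 + 98.40·0.4547·0.6644 = 51.426 kPa
Denominator = 98.40·sin47.6°·cos47.6° = 98.40·0.7385·0.6743 = 48.998 kPa
FS = 51.426 / 48.998 = 1.050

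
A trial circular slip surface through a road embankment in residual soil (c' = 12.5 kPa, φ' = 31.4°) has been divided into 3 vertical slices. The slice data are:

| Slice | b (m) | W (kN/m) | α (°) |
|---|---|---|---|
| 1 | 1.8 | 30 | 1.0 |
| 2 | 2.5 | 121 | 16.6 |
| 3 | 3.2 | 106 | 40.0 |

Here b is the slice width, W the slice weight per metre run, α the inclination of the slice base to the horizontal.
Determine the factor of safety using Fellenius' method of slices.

Ordinary method of slices: FS = Σ[c'·Δl_i + (W_i cosα_i)·tanφ'] / Σ W_i sinα_i, with Δl_i = b_i / cosα_i.
Slice 1: Δl = 1.8/cos1.0° = 1.800 m; N'_1 = 30·cos1.0° = 30.0; c'Δl = 22.50; W sinα = 0.5
Slice 2: Δl = 2.5/cos16.6° = 2.609 m; N'_2 = 121·cos16.6° = 116.0; c'Δl = 32.61; W sinα = 34.6
Slice 3: Δl = 3.2/cos40.0° = 4.177 m; N'_3 = 106·cos40.0° = 81.2; c'Δl = 52.22; W sinα = 68.1
Σc'Δl = 107.3 kN/m; ΣN' = 227.2 kN/m; ΣW sinα = 103.2 kN/m
Resisting = 107.3 + 227.2·tan31.4° = 107.3 + 138.7 = 246.0 kN/m
FS = 246.0 / 103.2 = 2.383

FS = 2.38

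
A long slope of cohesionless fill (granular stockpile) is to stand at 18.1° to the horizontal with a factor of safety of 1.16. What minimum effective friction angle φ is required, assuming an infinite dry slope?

FS = tanφ/tanβ ⇒ tanφ = FS · tanβ = 1.16 · tan18.1° = 0.3791
φ = arctan(0.3791) = 20.76°

φ = 20.8°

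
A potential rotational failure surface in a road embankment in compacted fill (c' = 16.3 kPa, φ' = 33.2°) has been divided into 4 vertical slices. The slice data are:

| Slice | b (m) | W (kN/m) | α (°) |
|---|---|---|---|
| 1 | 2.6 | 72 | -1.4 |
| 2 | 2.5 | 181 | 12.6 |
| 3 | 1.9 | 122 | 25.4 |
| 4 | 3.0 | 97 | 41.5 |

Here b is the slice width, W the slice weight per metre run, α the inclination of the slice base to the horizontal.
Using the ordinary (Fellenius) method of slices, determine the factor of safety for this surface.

Ordinary method of slices: FS = Σ[c'·Δl_i + (W_i cosα_i)·tanφ'] / Σ W_i sinα_i, with Δl_i = b_i / cosα_i.
Slice 1: Δl = 2.6/cos(-1.4°) = 2.601 m; N'_1 = 72·cos(-1.4°) = 72.0; c'Δl = 42.39; W sinα = -1.8
Slice 2: Δl = 2.5/cos12.6° = 2.562 m; N'_2 = 181·cos12.6° = 176.6; c'Δl = 41.76; W sinα = 39.5
Slice 3: Δl = 1.9/cos25.4° = 2.103 m; N'_3 = 122·cos25.4° = 110.2; c'Δl = 34.28; W sinα = 52.3
Slice 4: Δl = 3.0/cos41.5° = 4.006 m; N'_4 = 97·cos41.5° = 72.6; c'Δl = 65.29; W sinα = 64.3
Σc'Δl = 183.7 kN/m; ΣN' = 431.5 kN/m; ΣW sinα = 154.3 kN/m
Resisting = 183.7 + 431.5·tan33.2° = 183.7 + 282.3 = 466.1 kN/m
FS = 466.1 / 154.3 = 3.020

FS = 3.02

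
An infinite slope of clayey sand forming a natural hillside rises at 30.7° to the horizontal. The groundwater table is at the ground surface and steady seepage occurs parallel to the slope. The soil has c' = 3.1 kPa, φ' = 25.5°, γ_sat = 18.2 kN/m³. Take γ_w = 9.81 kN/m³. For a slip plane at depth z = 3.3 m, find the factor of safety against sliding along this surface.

With seepage parallel to the slope and the water table at the surface, the effective normal stress on the slip plane uses the buoyant unit weight γ' = γ_sat − γ_w while the driving shear stress uses γ_sat:
FS = [c' + γ' z cos²β tanφ'] / [γ_sat z sinβ cosβ]
γ' = 18.2 − 9.81 = 8.39 kN/m³
Numerator = 3.1 + 8.39·3.3·cos²30.7°·tan25.5° = 3.1 + 8.39·3.3·0.7393·0.4770 = 12.864 kPa
Denominator = 18.2·3.3·sin30.7°·cos30.7° = 18.2·3.3·0.5105·0.8599 = 26.366 kPa
FS = 12.864 / 26.366 = 0.488

FS = 0.49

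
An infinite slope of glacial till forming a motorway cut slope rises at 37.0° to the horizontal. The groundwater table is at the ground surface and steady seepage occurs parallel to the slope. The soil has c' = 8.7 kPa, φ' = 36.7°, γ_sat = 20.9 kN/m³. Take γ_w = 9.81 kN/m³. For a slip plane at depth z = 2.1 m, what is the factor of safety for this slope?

FS = 0.94

With seepage parallel to the slope and the water table at the surface, the effective normal stress on the slip plane uses the buoyant unit weight γ' = γ_sat − γ_w while the driving shear stress uses γ_sat:
FS = [c' + γ' z cos²β tanφ'] / [γ_sat z sinβ cosβ]
γ' = 20.9 − 9.81 = 11.09 kN/m³
Numerator = 8.7 + 11.09·2.1·cos²37.0°·tan36.7° = 8.7 + 11.09·2.1·0.6378·0.7454 = 19.772 kPa
Denominator = 20.9·2.1·sin37.0°·cos37.0° = 20.9·2.1·0.6018·0.7986 = 21.095 kPa
FS = 19.772 / 21.095 = 0.937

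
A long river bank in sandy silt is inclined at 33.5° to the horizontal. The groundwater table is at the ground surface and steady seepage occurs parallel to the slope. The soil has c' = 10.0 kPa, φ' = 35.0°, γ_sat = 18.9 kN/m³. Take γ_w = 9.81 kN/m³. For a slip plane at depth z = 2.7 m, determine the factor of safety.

FS = 0.93

With seepage parallel to the slope and the water table at the surface, the effective normal stress on the slip plane uses the buoyant unit weight γ' = γ_sat − γ_w while the driving shear stress uses γ_sat:
FS = [c' + γ' z cos²β tanφ'] / [γ_sat z sinβ cosβ]
γ' = 18.9 − 9.81 = 9.09 kN/m³
Numerator = 10.0 + 9.09·2.7·cos²33.5°·tan35.0° = 10.0 + 9.09·2.7·0.6954·0.7002 = 21.950 kPa
Denominator = 18.9·2.7·sin33.5°·cos33.5° = 18.9·2.7·0.5519·0.8339 = 23.487 kPa
FS = 21.950 / 23.487 = 0.935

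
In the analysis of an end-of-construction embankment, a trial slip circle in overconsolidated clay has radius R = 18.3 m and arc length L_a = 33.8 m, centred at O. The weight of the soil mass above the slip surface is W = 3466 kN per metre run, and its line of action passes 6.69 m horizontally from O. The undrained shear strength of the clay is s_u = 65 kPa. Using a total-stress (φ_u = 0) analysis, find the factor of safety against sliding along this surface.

FS = 1.73

Taking moments about the centre O, the resisting moment is provided by the undrained shear strength acting along the arc:
M_R = s_u·L_a·R = 65·33.80·18.3 = 40205.1 kN·m/m
M_D = W·d = 3466·6.69 = 23187.5 kN·m/m
FS = M_R / M_D = 40205.1 / 23187.5 = 1.734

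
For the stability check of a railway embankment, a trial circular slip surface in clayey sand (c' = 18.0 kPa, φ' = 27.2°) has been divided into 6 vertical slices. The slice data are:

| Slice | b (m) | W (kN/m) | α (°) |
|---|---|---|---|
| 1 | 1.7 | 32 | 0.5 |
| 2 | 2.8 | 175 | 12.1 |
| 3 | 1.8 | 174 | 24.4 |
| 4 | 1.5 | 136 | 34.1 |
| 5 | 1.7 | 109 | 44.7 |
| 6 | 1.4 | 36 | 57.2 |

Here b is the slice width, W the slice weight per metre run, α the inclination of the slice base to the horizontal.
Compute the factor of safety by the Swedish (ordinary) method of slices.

Ordinary method of slices: FS = Σ[c'·Δl_i + (W_i cosα_i)·tanφ'] / Σ W_i sinα_i, with Δl_i = b_i / cosα_i.
Slice 1: Δl = 1.7/cos0.5° = 1.700 m; N'_1 = 32·cos0.5° = 32.0; c'Δl = 30.60; W sinα = 0.3
Slice 2: Δl = 2.8/cos12.1° = 2.864 m; N'_2 = 175·cos12.1° = 171.1; c'Δl = 51.55; W sinα = 36.7
Slice 3: Δl = 1.8/cos24.4° = 1.977 m; N'_3 = 174·cos24.4° = 158.5; c'Δl = 35.58; W sinα = 71.9
Slice 4: Δl = 1.5/cos34.1° = 1.811 m; N'_4 = 136·cos34.1° = 112.6; c'Δl = 32.61; W sinα = 76.2
Slice 5: Δl = 1.7/cos44.7° = 2.392 m; N'_5 = 109·cos44.7° = 77.5; c'Δl = 43.05; W sinα = 76.7
Slice 6: Δl = 1.4/cos57.2° = 2.584 m; N'_6 = 36·cos57.2° = 19.5; c'Δl = 46.52; W sinα = 30.3
Σc'Δl = 239.9 kN/m; ΣN' = 571.2 kN/m; ΣW sinα = 292.0 kN/m
Resisting = 239.9 + 571.2·tan27.2° = 239.9 + 293.5 = 533.4 kN/m
FS = 533.4 / 292.0 = 1.827

FS = 1.83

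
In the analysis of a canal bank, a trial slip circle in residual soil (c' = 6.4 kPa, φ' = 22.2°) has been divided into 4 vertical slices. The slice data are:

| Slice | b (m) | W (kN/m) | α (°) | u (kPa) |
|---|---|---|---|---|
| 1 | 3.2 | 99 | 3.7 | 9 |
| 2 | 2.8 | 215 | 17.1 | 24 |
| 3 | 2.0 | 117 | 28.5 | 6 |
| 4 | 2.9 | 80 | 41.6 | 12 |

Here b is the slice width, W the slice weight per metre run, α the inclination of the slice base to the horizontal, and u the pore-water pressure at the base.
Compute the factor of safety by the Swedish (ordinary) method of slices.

FS = 1.14

Ordinary method of slices: FS = Σ[c'·Δl_i + (W_i cosα_i − u_i·Δl_i)·tanφ'] / Σ W_i sinα_i, with Δl_i = b_i / cosα_i.
Slice 1: Δl = 3.2/cos3.7° = 3.207 m; N'_1 = 99·cos3.7° − 9·3.207 = 69.9; c'Δl = 20.52; W sinα = 6.4
Slice 2: Δl = 2.8/cos17.1° = 2.930 m; N'_2 = 215·cos17.1° − 24·2.930 = 135.2; c'Δl = 18.75; W sinα = 63.2
Slice 3: Δl = 2.0/cos28.5° = 2.276 m; N'_3 = 117·cos28.5° − 6·2.276 = 89.2; c'Δl = 14.57; W sinα = 55.8
Slice 4: Δl = 2.9/cos41.6° = 3.878 m; N'_4 = 80·cos41.6° − 12·3.878 = 13.3; c'Δl = 24.82; W sinα = 53.1
Σc'Δl = 78.7 kN/m; ΣN' = 307.6 kN/m; ΣW sinα = 178.5 kN/m
Resisting = 78.7 + 307.6·tan22.2° = 78.7 + 125.5 = 204.2 kN/m
FS = 204.2 / 178.5 = 1.144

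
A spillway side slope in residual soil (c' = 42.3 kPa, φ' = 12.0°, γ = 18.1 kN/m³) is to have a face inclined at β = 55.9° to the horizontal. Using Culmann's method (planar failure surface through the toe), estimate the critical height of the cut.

H_c = 27.09 m

Culmann's analysis gives the critical failure plane at α_cr = (β + φ')/2 = (55.9 + 12.0)/2 = 34.0°, and the critical height
H_c = (4c'/γ) · sinβ cosφ' / [1 − cos(β − φ')]
    = (4·42.3/18.1) · sin55.9°·cos12.0° / [1 − cos(43.9°)]
    = 9.348 · 0.8281·0.9781 / [1 − 0.7206]
    = 9.348 · 0.8100 / 0.2794
    = 27.09 m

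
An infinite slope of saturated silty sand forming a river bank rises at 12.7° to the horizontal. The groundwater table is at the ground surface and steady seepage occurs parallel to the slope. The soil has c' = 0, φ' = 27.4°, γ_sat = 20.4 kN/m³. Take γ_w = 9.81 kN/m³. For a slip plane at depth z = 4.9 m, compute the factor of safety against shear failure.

With seepage parallel to the slope and the water table at the surface, the effective normal stress on the slip plane uses the buoyant unit weight γ' = γ_sat − γ_w while the driving shear stress uses γ_sat:
FS = [c' + γ' z cos²β tanφ'] / [γ_sat z sinβ cosβ]
(For c' = 0 this reduces to FS = (γ'/γ_sat)·tanφ'/tanβ.)
γ' = 20.4 − 9.81 = 10.59 kN/m³
Numerator = 0.0 + 10.59·4.9·cos²12.7°·tan27.4° = 0.0 + 10.59·4.9·0.9517·0.5184 = 25.598 kPa
Denominator = 20.4·4.9·sin12.7°·cos12.7° = 20.4·4.9·0.2198·0.9755 = 21.438 kPa
FS = 25.598 / 21.438 = 1.194

FS = 1.19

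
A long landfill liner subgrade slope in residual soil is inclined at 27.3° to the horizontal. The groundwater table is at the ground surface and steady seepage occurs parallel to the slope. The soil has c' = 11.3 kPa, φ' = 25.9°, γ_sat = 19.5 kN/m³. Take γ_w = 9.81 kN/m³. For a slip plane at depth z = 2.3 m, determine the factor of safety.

FS = 1.09

With seepage parallel to the slope and the water table at the surface, the effective normal stress on the slip plane uses the buoyant unit weight γ' = γ_sat − γ_w while the driving shear stress uses γ_sat:
FS = [c' + γ' z cos²β tanφ'] / [γ_sat z sinβ cosβ]
γ' = 19.5 − 9.81 = 9.69 kN/m³
Numerator = 11.3 + 9.69·2.3·cos²27.3°·tan25.9° = 11.3 + 9.69·2.3·0.7896·0.4856 = 19.845 kPa
Denominator = 19.5·2.3·sin27.3°·cos27.3° = 19.5·2.3·0.4586·0.8886 = 18.279 kPa
FS = 19.845 / 18.279 = 1.086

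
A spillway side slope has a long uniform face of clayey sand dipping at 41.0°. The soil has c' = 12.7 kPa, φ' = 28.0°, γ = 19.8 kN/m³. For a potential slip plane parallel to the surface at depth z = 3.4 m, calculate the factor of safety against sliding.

FS = 0.99

For an infinite slope with a slip plane parallel to the surface (no pore pressure): FS = [c' + γz cos²β tanφ'] / [γz sinβ cosβ].
γz = 19.8·3.4 = 67.32 kN/m²
Numerator = 12.7 + 67.32·cos²41.0°·tan28.0° = 12.7 + 67.32·0.5696·0.5317 = 33.088 kPa
Denominator = 67.32·sin41.0°·cos41.0° = 67.32·0.6561·0.7547 = 33.332 kPa
FS = 33.088 / 33.332 = 0.993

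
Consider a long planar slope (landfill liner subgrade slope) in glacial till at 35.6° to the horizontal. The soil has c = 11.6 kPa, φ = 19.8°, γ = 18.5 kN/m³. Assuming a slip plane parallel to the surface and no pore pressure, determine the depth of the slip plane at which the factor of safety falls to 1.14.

z = 2.08 m

Setting FS = 1.14 in FS = [c + γz cos²β tanφ] / [γz sinβ cosβ] and solving for z:
z = c / [γ cosβ (FS·sinβ − cosβ·tanφ)]
  = 11.6 / [18.5·cos35.6°·(1.14·sin35.6° − cos35.6°·tan19.8°)]
  = 11.6 / [18.5·0.8131·(1.14·0.5821 − 0.8131·0.3600)]
  = 11.6 / 5.5790 = 2.079 m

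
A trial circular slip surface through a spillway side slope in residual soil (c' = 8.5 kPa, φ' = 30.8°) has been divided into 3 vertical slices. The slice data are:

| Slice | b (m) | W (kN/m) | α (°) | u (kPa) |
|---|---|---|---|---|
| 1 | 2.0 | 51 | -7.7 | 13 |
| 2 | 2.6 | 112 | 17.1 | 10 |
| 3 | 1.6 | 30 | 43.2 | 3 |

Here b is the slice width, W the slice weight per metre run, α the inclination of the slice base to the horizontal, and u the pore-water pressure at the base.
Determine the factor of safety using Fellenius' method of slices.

Ordinary method of slices: FS = Σ[c'·Δl_i + (W_i cosα_i − u_i·Δl_i)·tanφ'] / Σ W_i sinα_i, with Δl_i = b_i / cosα_i.
Slice 1: Δl = 2.0/cos(-7.7°) = 2.018 m; N'_1 = 51·cos(-7.7°) − 13·2.018 = 24.3; c'Δl = 17.15; W sinα = -6.8
Slice 2: Δl = 2.6/cos17.1° = 2.720 m; N'_2 = 112·cos17.1° − 10·2.720 = 79.8; c'Δl = 23.12; W sinα = 32.9
Slice 3: Δl = 1.6/cos43.2° = 2.195 m; N'_3 = 30·cos43.2° − 3·2.195 = 15.3; c'Δl = 18.66; W sinα = 20.5
Σc'Δl = 58.9 kN/m; ΣN' = 119.4 kN/m; ΣW sinα = 46.6 kN/m
Resisting = 58.9 + 119.4·tan30.8° = 58.9 + 71.2 = 130.1 kN/m
FS = 130.1 / 46.6 = 2.790

FS = 2.79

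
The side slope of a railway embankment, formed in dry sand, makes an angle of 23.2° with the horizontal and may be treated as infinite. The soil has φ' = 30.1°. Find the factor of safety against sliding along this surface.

For a dry cohesionless infinite slope the factor of safety is FS = tanφ' / tanβ.
FS = tan30.1° / tan23.2° = 0.5797 / 0.4286 = 1.352

FS = 1.35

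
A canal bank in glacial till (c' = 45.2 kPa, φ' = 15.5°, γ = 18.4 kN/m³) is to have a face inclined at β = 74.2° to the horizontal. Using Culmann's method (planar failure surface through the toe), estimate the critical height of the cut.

H_c = 18.96 m

Culmann's analysis gives the critical failure plane at α_cr = (β + φ')/2 = (74.2 + 15.5)/2 = 44.9°, and the critical height
H_c = (4c'/γ) · sinβ cosφ' / [1 − cos(β − φ')]
    = (4·45.2/18.4) · sin74.2°·cos15.5° / [1 − cos(58.7°)]
    = 9.826 · 0.9622·0.9636 / [1 − 0.5195]
    = 9.826 · 0.9272 / 0.4805
    = 18.96 m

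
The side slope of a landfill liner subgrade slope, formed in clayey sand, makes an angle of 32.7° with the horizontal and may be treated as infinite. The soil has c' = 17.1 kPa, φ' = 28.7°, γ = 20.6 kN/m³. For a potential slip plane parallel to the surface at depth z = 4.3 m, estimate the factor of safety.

FS = 1.28

For an infinite slope with a slip plane parallel to the surface (no pore pressure): FS = [c' + γz cos²β tanφ'] / [γz sinβ cosβ].
γz = 20.6·4.3 = 88.58 kN/m²
Numerator = 17.1 + 88.58·cos²32.7°·tan28.7° = 17.1 + 88.58·0.7081·0.5475 = 51.442 kPa
Denominator = 88.58·sin32.7°·cos32.7° = 88.58·0.5402·0.8415 = 40.270 kPa
FS = 51.442 / 40.270 = 1.277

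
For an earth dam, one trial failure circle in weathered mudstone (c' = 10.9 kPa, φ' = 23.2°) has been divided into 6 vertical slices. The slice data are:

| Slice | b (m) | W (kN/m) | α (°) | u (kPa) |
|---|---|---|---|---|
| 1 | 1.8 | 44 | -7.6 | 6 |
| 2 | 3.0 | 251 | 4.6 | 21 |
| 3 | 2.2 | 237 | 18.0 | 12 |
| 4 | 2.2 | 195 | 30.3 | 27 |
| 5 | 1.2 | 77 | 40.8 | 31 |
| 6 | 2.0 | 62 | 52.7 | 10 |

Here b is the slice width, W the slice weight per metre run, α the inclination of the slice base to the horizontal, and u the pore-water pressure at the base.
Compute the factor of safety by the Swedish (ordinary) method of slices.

Ordinary method of slices: FS = Σ[c'·Δl_i + (W_i cosα_i − u_i·Δl_i)·tanφ'] / Σ W_i sinα_i, with Δl_i = b_i / cosα_i.
Slice 1: Δl = 1.8/cos(-7.6°) = 1.816 m; N'_1 = 44·cos(-7.6°) − 6·1.816 = 32.7; c'Δl = 19.79; W sinα = -5.8
Slice 2: Δl = 3.0/cos4.6° = 3.010 m; N'_2 = 251·cos4.6° − 21·3.010 = 187.0; c'Δl = 32.81; W sinα = 20.1
Slice 3: Δl = 2.2/cos18.0° = 2.313 m; N'_3 = 237·cos18.0° − 12·2.313 = 197.6; c'Δl = 25.21; W sinα = 73.2
Slice 4: Δl = 2.2/cos30.3° = 2.548 m; N'_4 = 195·cos30.3° − 27·2.548 = 99.6; c'Δl = 27.77; W sinα = 98.4
Slice 5: Δl = 1.2/cos40.8° = 1.585 m; N'_5 = 77·cos40.8° − 31·1.585 = 9.1; c'Δl = 17.28; W sinα = 50.3
Slice 6: Δl = 2.0/cos52.7° = 3.300 m; N'_6 = 62·cos52.7° − 10·3.300 = 4.6; c'Δl = 35.97; W sinα = 49.3
Σc'Δl = 158.8 kN/m; ΣN' = 530.6 kN/m; ΣW sinα = 285.6 kN/m
Resisting = 158.8 + 530.6·tan23.2° = 158.8 + 227.4 = 386.3 kN/m
FS = 386.3 / 285.6 = 1.353

FS = 1.35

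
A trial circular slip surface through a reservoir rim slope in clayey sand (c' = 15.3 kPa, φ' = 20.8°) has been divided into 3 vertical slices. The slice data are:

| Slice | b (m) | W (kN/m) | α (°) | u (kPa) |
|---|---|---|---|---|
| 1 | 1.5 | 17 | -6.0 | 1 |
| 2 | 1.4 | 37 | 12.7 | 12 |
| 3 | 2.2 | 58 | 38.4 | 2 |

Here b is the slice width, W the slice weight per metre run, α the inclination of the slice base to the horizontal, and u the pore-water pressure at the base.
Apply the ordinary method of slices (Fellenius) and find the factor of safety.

FS = 2.74

Ordinary method of slices: FS = Σ[c'·Δl_i + (W_i cosα_i − u_i·Δl_i)·tanφ'] / Σ W_i sinα_i, with Δl_i = b_i / cosα_i.
Slice 1: Δl = 1.5/cos(-6.0°) = 1.508 m; N'_1 = 17·cos(-6.0°) − 1·1.508 = 15.4; c'Δl = 23.08; W sinα = -1.8
Slice 2: Δl = 1.4/cos12.7° = 1.435 m; N'_2 = 37·cos12.7° − 12·1.435 = 18.9; c'Δl = 21.96; W sinα = 8.1
Slice 3: Δl = 2.2/cos38.4° = 2.807 m; N'_3 = 58·cos38.4° − 2·2.807 = 39.8; c'Δl = 42.95; W sinα = 36.0
Σc'Δl = 88.0 kN/m; ΣN' = 74.1 kN/m; ΣW sinα = 42.4 kN/m
Resisting = 88.0 + 74.1·tan20.8° = 88.0 + 28.2 = 116.1 kN/m
FS = 116.1 / 42.4 = 2.740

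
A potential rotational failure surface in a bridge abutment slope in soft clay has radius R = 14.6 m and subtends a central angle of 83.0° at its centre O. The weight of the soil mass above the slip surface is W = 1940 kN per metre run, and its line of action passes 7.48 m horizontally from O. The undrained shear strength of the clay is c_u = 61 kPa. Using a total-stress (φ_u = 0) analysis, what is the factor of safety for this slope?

FS = 1.30

Taking moments about the centre O, the resisting moment is provided by the undrained shear strength acting along the arc:
Arc length L_a = R·θ = 14.6·(83.0°·π/180) = 14.6·1.4486 = 21.15 m
M_R = c_u·L_a·R = 61·21.15·14.6 = 18836.1 kN·m/m
M_D = W·d = 1940·7.48 = 14511.2 kN·m/m
FS = M_R / M_D = 18836.1 / 14511.2 = 1.298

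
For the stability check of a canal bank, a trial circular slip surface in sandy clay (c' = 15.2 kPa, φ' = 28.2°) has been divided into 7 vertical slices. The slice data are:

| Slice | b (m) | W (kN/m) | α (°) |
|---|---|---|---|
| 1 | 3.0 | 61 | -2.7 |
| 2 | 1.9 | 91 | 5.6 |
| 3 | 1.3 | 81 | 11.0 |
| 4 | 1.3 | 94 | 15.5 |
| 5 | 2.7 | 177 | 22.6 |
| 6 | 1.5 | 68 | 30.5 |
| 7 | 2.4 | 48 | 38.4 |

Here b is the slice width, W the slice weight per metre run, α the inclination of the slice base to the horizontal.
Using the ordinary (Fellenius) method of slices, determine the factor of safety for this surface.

FS = 3.04

Ordinary method of slices: FS = Σ[c'·Δl_i + (W_i cosα_i)·tanφ'] / Σ W_i sinα_i, with Δl_i = b_i / cosα_i.
Slice 1: Δl = 3.0/cos(-2.7°) = 3.003 m; N'_1 = 61·cos(-2.7°) = 60.9; c'Δl = 45.65; W sinα = -2.9
Slice 2: Δl = 1.9/cos5.6° = 1.909 m; N'_2 = 91·cos5.6° = 90.6; c'Δl = 29.02; W sinα = 8.9
Slice 3: Δl = 1.3/cos11.0° = 1.324 m; N'_3 = 81·cos11.0° = 79.5; c'Δl = 20.13; W sinα = 15.5
Slice 4: Δl = 1.3/cos15.5° = 1.349 m; N'_4 = 94·cos15.5° = 90.6; c'Δl = 20.51; W sinα = 25.1
Slice 5: Δl = 2.7/cos22.6° = 2.925 m; N'_5 = 177·cos22.6° = 163.4; c'Δl = 44.45; W sinα = 68.0
Slice 6: Δl = 1.5/cos30.5° = 1.741 m; N'_6 = 68·cos30.5° = 58.6; c'Δl = 26.46; W sinα = 34.5
Slice 7: Δl = 2.4/cos38.4° = 3.062 m; N'_7 = 48·cos38.4° = 37.6; c'Δl = 46.55; W sinα = 29.8
Σc'Δl = 232.8 kN/m; ΣN' = 581.2 kN/m; ΣW sinα = 178.9 kN/m
Resisting = 232.8 + 581.2·tan28.2° = 232.8 + 311.6 = 544.4 kN/m
FS = 544.4 / 178.9 = 3.043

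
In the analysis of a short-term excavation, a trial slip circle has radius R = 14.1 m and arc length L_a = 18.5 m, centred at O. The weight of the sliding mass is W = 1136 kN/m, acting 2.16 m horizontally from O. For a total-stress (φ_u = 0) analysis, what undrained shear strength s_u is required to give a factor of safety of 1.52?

FS = s_u·L_a·R / (W·d), so s_u = FS·W·d / (L_a·R).
s_u = 1.52·1136·2.16 / (18.50·14.1) = 3729.7 / 260.85 = 14.30 kPa

s_u = 14.3 kPa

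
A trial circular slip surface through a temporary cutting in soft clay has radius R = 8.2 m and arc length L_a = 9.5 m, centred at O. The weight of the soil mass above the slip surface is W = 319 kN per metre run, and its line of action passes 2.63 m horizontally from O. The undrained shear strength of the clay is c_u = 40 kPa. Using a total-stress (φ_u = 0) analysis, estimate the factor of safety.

FS = 3.71

Taking moments about the centre O, the resisting moment is provided by the undrained shear strength acting along the arc:
M_R = c_u·L_a·R = 40·9.50·8.2 = 3116.0 kN·m/m
M_D = W·d = 319·2.63 = 839.0 kN·m/m
FS = M_R / M_D = 3116.0 / 839.0 = 3.714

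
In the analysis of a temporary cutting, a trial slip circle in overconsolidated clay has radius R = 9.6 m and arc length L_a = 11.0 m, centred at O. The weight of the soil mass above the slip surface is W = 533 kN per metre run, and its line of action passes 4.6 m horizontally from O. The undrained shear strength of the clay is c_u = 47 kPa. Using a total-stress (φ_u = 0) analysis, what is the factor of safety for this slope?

FS = 2.02

Taking moments about the centre O, the resisting moment is provided by the undrained shear strength acting along the arc:
M_R = c_u·L_a·R = 47·11.00·9.6 = 4963.2 kN·m/m
M_D = W·d = 533·4.6 = 2451.8 kN·m/m
FS = M_R / M_D = 4963.2 / 2451.8 = 2.024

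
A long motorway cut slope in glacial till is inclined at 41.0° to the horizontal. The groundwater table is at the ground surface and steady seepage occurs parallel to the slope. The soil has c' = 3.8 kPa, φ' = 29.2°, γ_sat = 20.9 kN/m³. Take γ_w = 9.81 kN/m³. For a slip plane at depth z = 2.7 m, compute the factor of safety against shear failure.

FS = 0.48

With seepage parallel to the slope and the water table at the surface, the effective normal stress on the slip plane uses the buoyant unit weight γ' = γ_sat − γ_w while the driving shear stress uses γ_sat:
FS = [c' + γ' z cos²β tanφ'] / [γ_sat z sinβ cosβ]
γ' = 20.9 − 9.81 = 11.09 kN/m³
Numerator = 3.8 + 11.09·2.7·cos²41.0°·tan29.2° = 3.8 + 11.09·2.7·0.5696·0.5589 = 13.332 kPa
Denominator = 20.9·2.7·sin41.0°·cos41.0° = 20.9·2.7·0.6561·0.7547 = 27.940 kPa
FS = 13.332 / 27.940 = 0.477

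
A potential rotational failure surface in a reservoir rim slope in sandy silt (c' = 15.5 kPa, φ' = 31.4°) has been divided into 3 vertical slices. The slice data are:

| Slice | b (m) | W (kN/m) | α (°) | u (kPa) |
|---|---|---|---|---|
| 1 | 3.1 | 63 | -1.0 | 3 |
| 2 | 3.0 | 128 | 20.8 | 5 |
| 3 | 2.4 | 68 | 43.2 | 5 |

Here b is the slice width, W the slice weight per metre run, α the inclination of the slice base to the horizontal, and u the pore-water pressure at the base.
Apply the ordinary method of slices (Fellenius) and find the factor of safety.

FS = 2.92

Ordinary method of slices: FS = Σ[c'·Δl_i + (W_i cosα_i − u_i·Δl_i)·tanφ'] / Σ W_i sinα_i, with Δl_i = b_i / cosα_i.
Slice 1: Δl = 3.1/cos(-1.0°) = 3.100 m; N'_1 = 63·cos(-1.0°) − 3·3.100 = 53.7; c'Δl = 48.06; W sinα = -1.1
Slice 2: Δl = 3.0/cos20.8° = 3.209 m; N'_2 = 128·cos20.8° − 5·3.209 = 103.6; c'Δl = 49.74; W sinα = 45.5
Slice 3: Δl = 2.4/cos43.2° = 3.292 m; N'_3 = 68·cos43.2° − 5·3.292 = 33.1; c'Δl = 51.03; W sinα = 46.5
Σc'Δl = 148.8 kN/m; ΣN' = 190.4 kN/m; ΣW sinα = 90.9 kN/m
Resisting = 148.8 + 190.4·tan31.4° = 148.8 + 116.2 = 265.1 kN/m
FS = 265.1 / 90.9 = 2.916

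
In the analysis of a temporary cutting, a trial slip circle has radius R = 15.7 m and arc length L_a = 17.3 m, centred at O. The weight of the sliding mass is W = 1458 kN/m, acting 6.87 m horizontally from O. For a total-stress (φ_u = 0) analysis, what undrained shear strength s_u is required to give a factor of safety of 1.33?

FS = s_u·L_a·R / (W·d), so s_u = FS·W·d / (L_a·R).
s_u = 1.33·1458·6.87 / (17.30·15.7) = 13321.9 / 271.61 = 49.05 kPa

s_u = 49.0 kPa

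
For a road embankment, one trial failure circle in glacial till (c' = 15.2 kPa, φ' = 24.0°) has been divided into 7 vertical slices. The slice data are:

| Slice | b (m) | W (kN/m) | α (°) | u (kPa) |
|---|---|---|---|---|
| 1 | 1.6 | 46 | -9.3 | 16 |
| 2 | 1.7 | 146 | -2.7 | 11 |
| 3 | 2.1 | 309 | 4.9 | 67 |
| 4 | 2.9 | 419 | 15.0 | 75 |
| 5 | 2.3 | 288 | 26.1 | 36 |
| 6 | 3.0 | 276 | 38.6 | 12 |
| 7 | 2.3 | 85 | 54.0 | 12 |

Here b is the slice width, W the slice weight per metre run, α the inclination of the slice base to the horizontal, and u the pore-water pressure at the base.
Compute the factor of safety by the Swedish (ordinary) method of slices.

FS = 1.34

Ordinary method of slices: FS = Σ[c'·Δl_i + (W_i cosα_i − u_i·Δl_i)·tanφ'] / Σ W_i sinα_i, with Δl_i = b_i / cosα_i.
Slice 1: Δl = 1.6/cos(-9.3°) = 1.621 m; N'_1 = 46·cos(-9.3°) − 16·1.621 = 19.5; c'Δl = 24.64; W sinα = -7.4
Slice 2: Δl = 1.7/cos(-2.7°) = 1.702 m; N'_2 = 146·cos(-2.7°) − 11·1.702 = 127.1; c'Δl = 25.87; W sinα = -6.9
Slice 3: Δl = 2.1/cos4.9° = 2.108 m; N'_3 = 309·cos4.9° − 67·2.108 = 166.7; c'Δl = 32.04; W sinα = 26.4
Slice 4: Δl = 2.9/cos15.0° = 3.002 m; N'_4 = 419·cos15.0° − 75·3.002 = 179.6; c'Δl = 45.63; W sinα = 108.4
Slice 5: Δl = 2.3/cos26.1° = 2.561 m; N'_5 = 288·cos26.1° − 36·2.561 = 166.4; c'Δl = 38.93; W sinα = 126.7
Slice 6: Δl = 3.0/cos38.6° = 3.839 m; N'_6 = 276·cos38.6° − 12·3.839 = 169.6; c'Δl = 58.35; W sinα = 172.2
Slice 7: Δl = 2.3/cos54.0° = 3.913 m; N'_7 = 85·cos54.0° − 12·3.913 = 3.0; c'Δl = 59.48; W sinα = 68.8
Σc'Δl = 284.9 kN/m; ΣN' = 831.8 kN/m; ΣW sinα = 488.2 kN/m
Resisting = 284.9 + 831.8·tan24.0° = 284.9 + 370.4 = 655.3 kN/m
FS = 655.3 / 488.2 = 1.342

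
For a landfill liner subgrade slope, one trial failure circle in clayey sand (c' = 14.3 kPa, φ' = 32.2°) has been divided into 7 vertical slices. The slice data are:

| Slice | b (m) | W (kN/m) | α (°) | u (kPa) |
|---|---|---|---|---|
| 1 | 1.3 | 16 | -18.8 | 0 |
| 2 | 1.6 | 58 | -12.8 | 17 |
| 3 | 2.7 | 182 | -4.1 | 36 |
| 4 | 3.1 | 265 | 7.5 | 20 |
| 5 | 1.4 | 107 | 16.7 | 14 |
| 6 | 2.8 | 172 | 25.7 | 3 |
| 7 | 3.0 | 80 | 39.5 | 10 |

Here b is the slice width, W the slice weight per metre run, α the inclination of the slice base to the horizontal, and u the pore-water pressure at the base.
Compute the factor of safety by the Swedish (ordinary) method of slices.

FS = 3.83

Ordinary method of slices: FS = Σ[c'·Δl_i + (W_i cosα_i − u_i·Δl_i)·tanφ'] / Σ W_i sinα_i, with Δl_i = b_i / cosα_i.
Slice 1: Δl = 1.3/cos(-18.8°) = 1.373 m; N'_1 = 16·cos(-18.8°) − 0·1.373 = 15.1; c'Δl = 19.64; W sinα = -5.2
Slice 2: Δl = 1.6/cos(-12.8°) = 1.641 m; N'_2 = 58·cos(-12.8°) − 17·1.641 = 28.7; c'Δl = 23.46; W sinα = -12.8
Slice 3: Δl = 2.7/cos(-4.1°) = 2.707 m; N'_3 = 182·cos(-4.1°) − 36·2.707 = 84.1; c'Δl = 38.71; W sinα = -13.0
Slice 4: Δl = 3.1/cos7.5° = 3.127 m; N'_4 = 265·cos7.5° − 20·3.127 = 200.2; c'Δl = 44.71; W sinα = 34.6
Slice 5: Δl = 1.4/cos16.7° = 1.462 m; N'_5 = 107·cos16.7° − 14·1.462 = 82.0; c'Δl = 20.90; W sinα = 30.7
Slice 6: Δl = 2.8/cos25.7° = 3.107 m; N'_6 = 172·cos25.7° − 3·3.107 = 145.7; c'Δl = 44.44; W sinα = 74.6
Slice 7: Δl = 3.0/cos39.5° = 3.888 m; N'_7 = 80·cos39.5° − 10·3.888 = 22.9; c'Δl = 55.60; W sinα = 50.9
Σc'Δl = 247.5 kN/m; ΣN' = 578.6 kN/m; ΣW sinα = 159.8 kN/m
Resisting = 247.5 + 578.6·tan32.2° = 247.5 + 364.4 = 611.8 kN/m
FS = 611.8 / 159.8 = 3.829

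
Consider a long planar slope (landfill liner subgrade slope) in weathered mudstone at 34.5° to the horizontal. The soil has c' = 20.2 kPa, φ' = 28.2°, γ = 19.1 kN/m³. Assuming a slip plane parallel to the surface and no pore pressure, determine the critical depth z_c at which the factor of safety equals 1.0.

Setting FS = 1.00 in FS = [c' + γz cos²β tanφ'] / [γz sinβ cosβ] and solving for z:
z = c' / [γ cosβ (FS·sinβ − cosβ·tanφ')]
  = 20.2 / [19.1·cos34.5°·(1.00·sin34.5° − cos34.5°·tan28.2°)]
  = 20.2 / [19.1·0.8241·(1.00·0.5664 − 0.8241·0.5362)]
  = 20.2 / 1.9599 = 10.306 m

z_c = 10.31 m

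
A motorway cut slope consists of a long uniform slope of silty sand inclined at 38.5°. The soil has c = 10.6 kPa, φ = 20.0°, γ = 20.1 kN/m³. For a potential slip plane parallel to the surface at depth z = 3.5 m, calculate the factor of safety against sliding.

FS = 0.77

For an infinite slope with a slip plane parallel to the surface (no pore pressure): FS = [c + γz cos²β tanφ] / [γz sinβ cosβ].
γz = 20.1·3.5 = 70.35 kN/m²
Numerator = 10.6 + 70.35·cos²38.5°·tan20.0° = 10.6 + 70.35·0.6125·0.3640 = 26.283 kPa
Denominator = 70.35·sin38.5°·cos38.5° = 70.35·0.6225·0.7826 = 34.273 kPa
FS = 26.283 / 34.273 = 0.767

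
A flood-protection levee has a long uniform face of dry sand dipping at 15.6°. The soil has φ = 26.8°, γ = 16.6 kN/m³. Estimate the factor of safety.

For a dry cohesionless infinite slope the factor of safety is FS = tanφ / tanβ.
FS = tan26.8° / tan15.6° = 0.5051 / 0.2792 = 1.809

FS = 1.81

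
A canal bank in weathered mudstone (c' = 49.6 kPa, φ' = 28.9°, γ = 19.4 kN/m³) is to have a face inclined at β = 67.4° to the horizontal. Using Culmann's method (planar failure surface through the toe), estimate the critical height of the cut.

H_c = 38.02 m

Culmann's analysis gives the critical failure plane at α_cr = (β + φ')/2 = (67.4 + 28.9)/2 = 48.2°, and the critical height
H_c = (4c'/γ) · sinβ cosφ' / [1 − cos(β − φ')]
    = (4·49.6/19.4) · sin67.4°·cos28.9° / [1 − cos(38.5°)]
    = 10.227 · 0.9232·0.8755 / [1 − 0.7826]
    = 10.227 · 0.8082 / 0.2174
    = 38.02 m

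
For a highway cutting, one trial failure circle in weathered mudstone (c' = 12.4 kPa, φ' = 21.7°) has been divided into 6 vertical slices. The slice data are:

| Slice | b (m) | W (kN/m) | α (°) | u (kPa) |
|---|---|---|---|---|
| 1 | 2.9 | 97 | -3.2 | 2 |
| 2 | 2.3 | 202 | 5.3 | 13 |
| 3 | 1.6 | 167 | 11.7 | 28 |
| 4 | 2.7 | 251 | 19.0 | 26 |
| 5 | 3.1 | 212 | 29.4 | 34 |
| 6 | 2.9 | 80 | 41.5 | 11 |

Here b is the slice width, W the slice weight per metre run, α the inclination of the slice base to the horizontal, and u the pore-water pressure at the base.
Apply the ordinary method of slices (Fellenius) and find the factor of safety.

Ordinary method of slices: FS = Σ[c'·Δl_i + (W_i cosα_i − u_i·Δl_i)·tanφ'] / Σ W_i sinα_i, with Δl_i = b_i / cosα_i.
Slice 1: Δl = 2.9/cos(-3.2°) = 2.905 m; N'_1 = 97·cos(-3.2°) − 2·2.905 = 91.0; c'Δl = 36.02; W sinα = -5.4
Slice 2: Δl = 2.3/cos5.3° = 2.310 m; N'_2 = 202·cos5.3° − 13·2.310 = 171.1; c'Δl = 28.64; W sinα = 18.7
Slice 3: Δl = 1.6/cos11.7° = 1.634 m; N'_3 = 167·cos11.7° − 28·1.634 = 117.8; c'Δl = 20.26; W sinα = 33.9
Slice 4: Δl = 2.7/cos19.0° = 2.856 m; N'_4 = 251·cos19.0° − 26·2.856 = 163.1; c'Δl = 35.41; W sinα = 81.7
Slice 5: Δl = 3.1/cos29.4° = 3.558 m; N'_5 = 212·cos29.4° − 34·3.558 = 63.7; c'Δl = 44.12; W sinα = 104.1
Slice 6: Δl = 2.9/cos41.5° = 3.872 m; N'_6 = 80·cos41.5° − 11·3.872 = 17.3; c'Δl = 48.01; W sinα = 53.0
Σc'Δl = 212.5 kN/m; ΣN' = 624.0 kN/m; ΣW sinα = 285.9 kN/m
Resisting = 212.5 + 624.0·tan21.7° = 212.5 + 248.3 = 460.8 kN/m
FS = 460.8 / 285.9 = 1.612

FS = 1.61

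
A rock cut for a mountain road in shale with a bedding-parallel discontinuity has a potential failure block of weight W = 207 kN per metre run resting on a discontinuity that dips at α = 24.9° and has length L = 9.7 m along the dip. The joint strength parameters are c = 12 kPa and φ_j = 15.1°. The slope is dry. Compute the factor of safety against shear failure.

Resolving the block weight along and normal to the plane and applying the Mohr–Coulomb strength on the joint:
N' = W cosα = 207·cos24.9° = 187.8 kN/m
Driving force T = W sinα = 207·sin24.9° = 87.2 kN/m
Resisting force R = c·L + N'·tanφ_j = 12·9.7 + 187.8·tan15.1° = 116.4 + 50.7 = 167.1 kN/m
FS = R / T = 167.1 / 87.2 = 1.917

FS = 1.92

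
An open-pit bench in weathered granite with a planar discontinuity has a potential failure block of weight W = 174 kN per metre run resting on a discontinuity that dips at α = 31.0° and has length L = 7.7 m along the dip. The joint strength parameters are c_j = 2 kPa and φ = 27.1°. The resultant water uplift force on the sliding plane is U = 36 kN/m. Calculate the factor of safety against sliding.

FS = 0.82

Resolving the block weight along and normal to the plane and applying the Mohr–Coulomb strength on the joint:
N' = W cosα − U = 174·cos31.0° − 36 = 113.1 kN/m
Driving force T = W sinα = 174·sin31.0° = 89.6 kN/m
Resisting force R = c_j·L + N'·tanφ = 2·7.7 + 113.1·tan27.1° = 15.4 + 57.9 = 73.3 kN/m
FS = R / T = 73.3 / 89.6 = 0.818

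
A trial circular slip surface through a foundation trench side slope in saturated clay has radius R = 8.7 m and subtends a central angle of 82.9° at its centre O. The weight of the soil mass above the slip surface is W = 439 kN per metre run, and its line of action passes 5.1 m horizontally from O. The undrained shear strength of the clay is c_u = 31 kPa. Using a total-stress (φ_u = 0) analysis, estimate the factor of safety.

FS = 1.52

Taking moments about the centre O, the resisting moment is provided by the undrained shear strength acting along the arc:
Arc length L_a = R·θ = 8.7·(82.9°·π/180) = 8.7·1.4469 = 12.59 m
M_R = c_u·L_a·R = 31·12.59·8.7 = 3394.9 kN·m/m
M_D = W·d = 439·5.1 = 2238.9 kN·m/m
FS = M_R / M_D = 3394.9 / 2238.9 = 1.516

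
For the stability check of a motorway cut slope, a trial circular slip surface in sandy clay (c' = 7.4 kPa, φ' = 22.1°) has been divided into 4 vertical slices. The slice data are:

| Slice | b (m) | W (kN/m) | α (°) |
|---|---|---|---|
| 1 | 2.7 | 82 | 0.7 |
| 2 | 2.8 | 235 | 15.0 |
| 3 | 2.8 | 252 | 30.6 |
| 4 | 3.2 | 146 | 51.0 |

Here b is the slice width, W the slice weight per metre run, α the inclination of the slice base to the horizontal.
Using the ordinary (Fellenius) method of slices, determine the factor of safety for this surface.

Ordinary method of slices: FS = Σ[c'·Δl_i + (W_i cosα_i)·tanφ'] / Σ W_i sinα_i, with Δl_i = b_i / cosα_i.
Slice 1: Δl = 2.7/cos0.7° = 2.700 m; N'_1 = 82·cos0.7° = 82.0; c'Δl = 19.98; W sinα = 1.0
Slice 2: Δl = 2.8/cos15.0° = 2.899 m; N'_2 = 235·cos15.0° = 227.0; c'Δl = 21.45; W sinα = 60.8
Slice 3: Δl = 2.8/cos30.6° = 3.253 m; N'_3 = 252·cos30.6° = 216.9; c'Δl = 24.07; W sinα = 128.3
Slice 4: Δl = 3.2/cos51.0° = 5.085 m; N'_4 = 146·cos51.0° = 91.9; c'Δl = 37.63; W sinα = 113.5
Σc'Δl = 103.1 kN/m; ΣN' = 617.8 kN/m; ΣW sinα = 303.6 kN/m
Resisting = 103.1 + 617.8·tan22.1° = 103.1 + 250.9 = 354.0 kN/m
FS = 354.0 / 303.6 = 1.166

FS = 1.17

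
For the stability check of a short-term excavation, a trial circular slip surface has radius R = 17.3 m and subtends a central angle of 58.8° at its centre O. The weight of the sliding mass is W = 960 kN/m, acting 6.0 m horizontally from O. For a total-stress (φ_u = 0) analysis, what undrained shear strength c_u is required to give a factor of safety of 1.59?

c_u = 29.8 kPa

FS = c_u·L_a·R / (W·d), so c_u = FS·W·d / (L_a·R).
Arc length L_a = R·θ = 17.3·(58.8°·π/180) = 17.3·1.0263 = 17.75 m
c_u = 1.59·960·6.0 / (17.75·17.3) = 9158.4 / 307.15 = 29.82 kPa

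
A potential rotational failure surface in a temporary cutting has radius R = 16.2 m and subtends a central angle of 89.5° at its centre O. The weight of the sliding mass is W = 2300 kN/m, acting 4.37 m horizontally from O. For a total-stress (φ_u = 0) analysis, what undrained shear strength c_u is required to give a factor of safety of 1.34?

c_u = 32.9 kPa

FS = c_u·L_a·R / (W·d), so c_u = FS·W·d / (L_a·R).
Arc length L_a = R·θ = 16.2·(89.5°·π/180) = 16.2·1.5621 = 25.31 m
c_u = 1.34·2300·4.37 / (25.31·16.2) = 13468.3 / 409.95 = 32.85 kPa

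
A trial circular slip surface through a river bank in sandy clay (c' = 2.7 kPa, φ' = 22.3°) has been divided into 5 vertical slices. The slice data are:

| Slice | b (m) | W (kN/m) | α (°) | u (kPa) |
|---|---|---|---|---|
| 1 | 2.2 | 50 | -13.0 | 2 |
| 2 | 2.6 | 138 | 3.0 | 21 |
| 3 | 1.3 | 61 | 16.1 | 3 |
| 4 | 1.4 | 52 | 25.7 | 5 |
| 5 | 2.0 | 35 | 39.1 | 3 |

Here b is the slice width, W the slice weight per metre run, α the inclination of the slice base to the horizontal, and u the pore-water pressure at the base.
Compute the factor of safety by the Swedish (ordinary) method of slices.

FS = 2.20

Ordinary method of slices: FS = Σ[c'·Δl_i + (W_i cosα_i − u_i·Δl_i)·tanφ'] / Σ W_i sinα_i, with Δl_i = b_i / cosα_i.
Slice 1: Δl = 2.2/cos(-13.0°) = 2.258 m; N'_1 = 50·cos(-13.0°) − 2·2.258 = 44.2; c'Δl = 6.10; W sinα = -11.2
Slice 2: Δl = 2.6/cos3.0° = 2.604 m; N'_2 = 138·cos3.0° − 21·2.604 = 83.1; c'Δl = 7.03; W sinα = 7.2
Slice 3: Δl = 1.3/cos16.1° = 1.353 m; N'_3 = 61·cos16.1° − 3·1.353 = 54.5; c'Δl = 3.65; W sinα = 16.9
Slice 4: Δl = 1.4/cos25.7° = 1.554 m; N'_4 = 52·cos25.7° − 5·1.554 = 39.1; c'Δl = 4.19; W sinα = 22.6
Slice 5: Δl = 2.0/cos39.1° = 2.577 m; N'_5 = 35·cos39.1° − 3·2.577 = 19.4; c'Δl = 6.96; W sinα = 22.1
Σc'Δl = 27.9 kN/m; ΣN' = 240.4 kN/m; ΣW sinα = 57.5 kN/m
Resisting = 27.9 + 240.4·tan22.3° = 27.9 + 98.6 = 126.5 kN/m
FS = 126.5 / 57.5 = 2.200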